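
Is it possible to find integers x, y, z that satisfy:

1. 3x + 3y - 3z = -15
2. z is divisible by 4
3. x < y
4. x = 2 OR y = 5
Yes

Take x = -10, y = 5, z = 0. Substituting into each constraint:
  (1) 3(-10) + 3(5) - 3(0) = -15 ✓
  (2) 0 = 4 × 0, remainder 0 ✓
  (3) -10 < 5 ✓
  (4) y = 5, target 5 ✓ (second branch holds)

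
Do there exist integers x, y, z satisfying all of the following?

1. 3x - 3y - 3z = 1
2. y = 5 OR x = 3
No

Even the single constraint (3x - 3y - 3z = 1) is infeasible over the integers.

  - 3x - 3y - 3z = 1: every term on the left is divisible by 3, so the LHS ≡ 0 (mod 3), but the RHS 1 is not — no integer solution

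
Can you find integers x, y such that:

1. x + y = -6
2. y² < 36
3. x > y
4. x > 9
No

A contradictory subset is {x + y = -6, y² < 36, x > 9}. No integer assignment can satisfy these jointly:

  - x + y = -6: is a linear equation tying the variables together
  - y² < 36: restricts y to |y| ≤ 5
  - x > 9: bounds one variable relative to a constant

Range argument: with x ∈ [10, ∞], y ∈ [-5, 5], the left side of the equation is at least 5, but the right side is -6 < 5. No integer solution exists.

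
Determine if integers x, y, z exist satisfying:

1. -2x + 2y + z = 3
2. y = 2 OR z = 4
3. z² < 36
Yes

Take x = 1, y = 2, z = 1. Substituting into each constraint:
  (1) -2(1) + 2(2) + 1 = 3 ✓
  (2) y = 2, target 2 ✓ (first branch holds)
  (3) z² = (1)² = 1, and 1 < 36 ✓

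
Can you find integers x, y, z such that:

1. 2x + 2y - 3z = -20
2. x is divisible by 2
Yes

Take x = 2, y = 0, z = 8. Substituting into each constraint:
  (1) 2(2) + 2(0) - 3(8) = -20 ✓
  (2) 2 = 2 × 1, remainder 0 ✓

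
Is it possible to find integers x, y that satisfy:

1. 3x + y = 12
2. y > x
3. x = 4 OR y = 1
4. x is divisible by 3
No

A contradictory subset is {3x + y = 12, y > x, x = 4 OR y = 1}. No integer assignment can satisfy these jointly:

  - 3x + y = 12: is a linear equation tying the variables together
  - y > x: bounds one variable relative to another variable
  - x = 4 OR y = 1: forces a choice: either x = 4 or y = 1

Split on the disjunction (x = 4 OR y = 1):
  • If x = 4: the equation forces y = 0, giving (x, y) = (4, 0), which violates y > x.
  • If y = 1: with y = 1, every remaining term of the linear equation is divisible by 3, so the left side is ≡ 0 (mod 3); but the right side 11 ≡ 2 (mod 3). No integers can satisfy it.
Both branches are infeasible, so the system has no integer solution.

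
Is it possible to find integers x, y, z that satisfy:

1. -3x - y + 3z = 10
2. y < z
Yes

Take x = -3, y = -1, z = 0. Substituting into each constraint:
  (1) -3(-3) + 1 + 3(0) = 10 ✓
  (2) -1 < 0 ✓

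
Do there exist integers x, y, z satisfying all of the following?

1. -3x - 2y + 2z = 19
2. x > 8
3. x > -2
Yes

Take x = 9, y = 0, z = 23. Substituting into each constraint:
  (1) -3(9) - 2(0) + 2(23) = 19 ✓
  (2) 9 > 8 ✓
  (3) 9 > -2 ✓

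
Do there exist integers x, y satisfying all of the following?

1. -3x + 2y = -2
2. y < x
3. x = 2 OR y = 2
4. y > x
No

A contradictory subset is {y < x, y > x}. No integer assignment can satisfy these jointly:

  - y < x: bounds one variable relative to another variable
  - y > x: bounds one variable relative to another variable

Direct contradiction: x > y and y > x cannot both hold.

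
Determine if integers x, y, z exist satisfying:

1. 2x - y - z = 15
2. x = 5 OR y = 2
Yes

Take x = 5, y = 0, z = -5. Substituting into each constraint:
  (1) 2(5) + 0 + 5 = 15 ✓
  (2) x = 5, target 5 ✓ (first branch holds)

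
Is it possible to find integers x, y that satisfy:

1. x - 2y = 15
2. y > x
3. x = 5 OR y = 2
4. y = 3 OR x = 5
No

A contradictory subset is {x - 2y = 15, y > x, x = 5 OR y = 2}. No integer assignment can satisfy these jointly:

  - x - 2y = 15: is a linear equation tying the variables together
  - y > x: bounds one variable relative to another variable
  - x = 5 OR y = 2: forces a choice: either x = 5 or y = 2

Split on the disjunction (x = 5 OR y = 2):
  • If x = 5: the equation forces y = -5, giving (x, y) = (5, -5), which violates y > x.
  • If y = 2: the equation forces x = 19, giving (y, x) = (2, 19), which violates y > x.
Both branches are infeasible, so the system has no integer solution.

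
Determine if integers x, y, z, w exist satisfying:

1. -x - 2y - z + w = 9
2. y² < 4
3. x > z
Yes

Take x = 1, y = 0, z = 0, w = 10. Substituting into each constraint:
  (1) (-1) - 2(0) + 0 + 10 = 9 ✓
  (2) y² = (0)² = 0, and 0 < 4 ✓
  (3) 1 > 0 ✓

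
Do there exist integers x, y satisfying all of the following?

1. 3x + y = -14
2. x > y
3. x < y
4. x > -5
No

A contradictory subset is {x > y, x < y}. No integer assignment can satisfy these jointly:

  - x > y: bounds one variable relative to another variable
  - x < y: bounds one variable relative to another variable

Direct contradiction: x > y and y > x cannot both hold.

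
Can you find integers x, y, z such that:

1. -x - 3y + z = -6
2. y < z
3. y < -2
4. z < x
Yes

Take x = 15, y = -3, z = 0. Substituting into each constraint:
  (1) (-15) - 3(-3) + 0 = -6 ✓
  (2) -3 < 0 ✓
  (3) -3 < -2 ✓
  (4) 0 < 15 ✓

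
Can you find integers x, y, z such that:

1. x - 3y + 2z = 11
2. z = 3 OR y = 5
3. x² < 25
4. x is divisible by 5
Yes

Take x = 0, y = 5, z = 13. Substituting into each constraint:
  (1) 0 - 3(5) + 2(13) = 11 ✓
  (2) y = 5, target 5 ✓ (second branch holds)
  (3) x² = (0)² = 0, and 0 < 25 ✓
  (4) 0 = 5 × 0, remainder 0 ✓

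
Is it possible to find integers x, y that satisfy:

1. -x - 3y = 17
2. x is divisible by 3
No

The full constraint system is jointly infeasible over the integers. Each constraint and what it forces:

  - -x - 3y = 17: is a linear equation tying the variables together
  - x is divisible by 3: restricts x to multiples of 3

Modular obstruction: writing x = 3x', every remaining term of the linear equation is divisible by 3, so the left side is ≡ 0 (mod 3); but the right side 17 ≡ 2 (mod 3). No integers can satisfy it.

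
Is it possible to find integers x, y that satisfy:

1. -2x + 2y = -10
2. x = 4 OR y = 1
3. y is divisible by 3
No

The full constraint system is jointly infeasible over the integers. Each constraint and what it forces:

  - -2x + 2y = -10: is a linear equation tying the variables together
  - x = 4 OR y = 1: forces a choice: either x = 4 or y = 1
  - y is divisible by 3: restricts y to multiples of 3

Split on the disjunction (x = 4 OR y = 1):
  • If x = 4: with x = 4, writing y = 3y', every remaining term of the linear equation is divisible by 6, so the left side is ≡ 0 (mod 6); but the right side -2 ≡ 4 (mod 6). No integers can satisfy it.
  • If y = 1: this contradicts the divisibility constraint — 1 is not a multiple of 3.
Both branches are infeasible, so the system has no integer solution.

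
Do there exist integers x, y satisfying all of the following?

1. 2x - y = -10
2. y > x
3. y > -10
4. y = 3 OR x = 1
Yes

Take x = 1, y = 12. Substituting into each constraint:
  (1) 2(1) + (-12) = -10 ✓
  (2) 12 > 1 ✓
  (3) 12 > -10 ✓
  (4) x = 1, target 1 ✓ (second branch holds)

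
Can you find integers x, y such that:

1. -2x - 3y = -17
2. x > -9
Yes

Take x = 7, y = 1. Substituting into each constraint:
  (1) -2(7) - 3(1) = -17 ✓
  (2) 7 > -9 ✓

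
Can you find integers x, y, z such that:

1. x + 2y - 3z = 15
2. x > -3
Yes

Take x = 0, y = 9, z = 1. Substituting into each constraint:
  (1) 0 + 2(9) - 3(1) = 15 ✓
  (2) 0 > -3 ✓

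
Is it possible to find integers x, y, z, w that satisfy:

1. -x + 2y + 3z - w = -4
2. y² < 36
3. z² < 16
Yes

Take x = 4, y = 0, z = 0, w = 0. Substituting into each constraint:
  (1) (-4) + 2(0) + 3(0) + 0 = -4 ✓
  (2) y² = (0)² = 0, and 0 < 36 ✓
  (3) z² = (0)² = 0, and 0 < 16 ✓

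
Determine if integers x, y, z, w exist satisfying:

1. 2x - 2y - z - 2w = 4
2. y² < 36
Yes

Take x = 0, y = 0, z = 0, w = -2. Substituting into each constraint:
  (1) 2(0) - 2(0) + 0 - 2(-2) = 4 ✓
  (2) y² = (0)² = 0, and 0 < 36 ✓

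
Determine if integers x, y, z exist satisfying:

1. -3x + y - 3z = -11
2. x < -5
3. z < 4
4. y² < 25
No

The full constraint system is jointly infeasible over the integers. Each constraint and what it forces:

  - -3x + y - 3z = -11: is a linear equation tying the variables together
  - x < -5: bounds one variable relative to a constant
  - z < 4: bounds one variable relative to a constant
  - y² < 25: restricts y to |y| ≤ 4

Range argument: with x ∈ [−∞, -6], y ∈ [-4, 4], z ∈ [−∞, 3], the left side of the equation is at least 5, but the right side is -11 < 5. No integer solution exists.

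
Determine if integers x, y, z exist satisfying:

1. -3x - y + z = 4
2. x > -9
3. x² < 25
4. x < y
Yes

Take x = -1, y = 0, z = 1. Substituting into each constraint:
  (1) -3(-1) + 0 + 1 = 4 ✓
  (2) -1 > -9 ✓
  (3) x² = (-1)² = 1, and 1 < 25 ✓
  (4) -1 < 0 ✓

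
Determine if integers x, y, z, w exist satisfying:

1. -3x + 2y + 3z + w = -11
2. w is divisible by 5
Yes

Take x = 0, y = -7, z = 1, w = 0. Substituting into each constraint:
  (1) -3(0) + 2(-7) + 3(1) + 0 = -11 ✓
  (2) 0 = 5 × 0, remainder 0 ✓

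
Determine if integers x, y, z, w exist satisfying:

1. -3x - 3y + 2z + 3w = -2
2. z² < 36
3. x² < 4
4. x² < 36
Yes

Take x = 0, y = 2, z = 2, w = 0. Substituting into each constraint:
  (1) -3(0) - 3(2) + 2(2) + 3(0) = -2 ✓
  (2) z² = (2)² = 4, and 4 < 36 ✓
  (3) x² = (0)² = 0, and 0 < 4 ✓
  (4) x² = (0)² = 0, and 0 < 36 ✓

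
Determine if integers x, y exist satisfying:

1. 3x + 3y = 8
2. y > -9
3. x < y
No

Even the single constraint (3x + 3y = 8) is infeasible over the integers.

  - 3x + 3y = 8: every term on the left is divisible by 3, so the LHS ≡ 0 (mod 3), but the RHS 8 is not — no integer solution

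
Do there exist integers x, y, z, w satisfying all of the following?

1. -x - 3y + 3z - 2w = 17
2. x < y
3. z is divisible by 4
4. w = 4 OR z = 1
Yes

Take x = -13, y = 0, z = 4, w = 4. Substituting into each constraint:
  (1) 13 - 3(0) + 3(4) - 2(4) = 17 ✓
  (2) -13 < 0 ✓
  (3) 4 = 4 × 1, remainder 0 ✓
  (4) w = 4, target 4 ✓ (first branch holds)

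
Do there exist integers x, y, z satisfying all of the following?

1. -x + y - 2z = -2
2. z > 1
Yes

Take x = -2, y = 0, z = 2. Substituting into each constraint:
  (1) 2 + 0 - 2(2) = -2 ✓
  (2) 2 > 1 ✓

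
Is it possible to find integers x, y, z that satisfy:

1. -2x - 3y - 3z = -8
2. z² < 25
Yes

Take x = 1, y = 0, z = 2. Substituting into each constraint:
  (1) -2(1) - 3(0) - 3(2) = -8 ✓
  (2) z² = (2)² = 4, and 4 < 25 ✓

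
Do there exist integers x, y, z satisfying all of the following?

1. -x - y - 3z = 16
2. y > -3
Yes

Take x = 2, y = 0, z = -6. Substituting into each constraint:
  (1) (-2) + 0 - 3(-6) = 16 ✓
  (2) 0 > -3 ✓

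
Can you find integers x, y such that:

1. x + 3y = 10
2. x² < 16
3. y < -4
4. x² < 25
No

A contradictory subset is {x + 3y = 10, x² < 16, y < -4}. No integer assignment can satisfy these jointly:

  - x + 3y = 10: is a linear equation tying the variables together
  - x² < 16: restricts x to |x| ≤ 3
  - y < -4: bounds one variable relative to a constant

Range argument: with x ∈ [-3, 3], y ∈ [−∞, -5], the left side of the equation is at most -12, but the right side is 10 > -12. No integer solution exists.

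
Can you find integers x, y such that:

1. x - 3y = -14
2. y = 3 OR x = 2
Yes

Take x = -5, y = 3. Substituting into each constraint:
  (1) (-5) - 3(3) = -14 ✓
  (2) y = 3, target 3 ✓ (first branch holds)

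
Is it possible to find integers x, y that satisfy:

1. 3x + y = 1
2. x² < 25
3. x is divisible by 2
Yes

Take x = 0, y = 1. Substituting into each constraint:
  (1) 3(0) + 1 = 1 ✓
  (2) x² = (0)² = 0, and 0 < 25 ✓
  (3) 0 = 2 × 0, remainder 0 ✓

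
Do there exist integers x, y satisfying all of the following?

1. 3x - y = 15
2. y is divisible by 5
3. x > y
Yes

Take x = 5, y = 0. Substituting into each constraint:
  (1) 3(5) + 0 = 15 ✓
  (2) 0 = 5 × 0, remainder 0 ✓
  (3) 5 > 0 ✓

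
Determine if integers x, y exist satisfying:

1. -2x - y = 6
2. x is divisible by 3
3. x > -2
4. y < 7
Yes

Take x = 0, y = -6. Substituting into each constraint:
  (1) -2(0) + 6 = 6 ✓
  (2) 0 = 3 × 0, remainder 0 ✓
  (3) 0 > -2 ✓
  (4) -6 < 7 ✓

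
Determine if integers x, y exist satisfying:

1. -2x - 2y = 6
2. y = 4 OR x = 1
Yes

Take x = -7, y = 4. Substituting into each constraint:
  (1) -2(-7) - 2(4) = 6 ✓
  (2) y = 4, target 4 ✓ (first branch holds)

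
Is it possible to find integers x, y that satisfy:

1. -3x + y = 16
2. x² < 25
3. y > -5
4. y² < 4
No

A contradictory subset is {-3x + y = 16, x² < 25, y² < 4}. No integer assignment can satisfy these jointly:

  - -3x + y = 16: is a linear equation tying the variables together
  - x² < 25: restricts x to |x| ≤ 4
  - y² < 4: restricts y to |y| ≤ 1

Range argument: with x ∈ [-4, 4], y ∈ [-1, 1], the left side of the equation is at most 13, but the right side is 16 > 13. No integer solution exists.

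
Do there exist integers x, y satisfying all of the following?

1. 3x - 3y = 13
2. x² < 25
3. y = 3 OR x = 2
No

Even the single constraint (3x - 3y = 13) is infeasible over the integers.

  - 3x - 3y = 13: every term on the left is divisible by 3, so the LHS ≡ 0 (mod 3), but the RHS 13 is not — no integer solution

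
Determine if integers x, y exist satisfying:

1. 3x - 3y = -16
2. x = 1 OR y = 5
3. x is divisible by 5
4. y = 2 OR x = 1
No

Even the single constraint (3x - 3y = -16) is infeasible over the integers.

  - 3x - 3y = -16: every term on the left is divisible by 3, so the LHS ≡ 0 (mod 3), but the RHS -16 is not — no integer solution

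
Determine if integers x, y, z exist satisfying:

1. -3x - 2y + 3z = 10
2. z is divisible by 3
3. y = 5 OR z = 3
Yes

Take x = -5, y = 7, z = 3. Substituting into each constraint:
  (1) -3(-5) - 2(7) + 3(3) = 10 ✓
  (2) 3 = 3 × 1, remainder 0 ✓
  (3) z = 3, target 3 ✓ (second branch holds)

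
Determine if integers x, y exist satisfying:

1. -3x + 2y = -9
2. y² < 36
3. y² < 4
Yes

Take x = 3, y = 0. Substituting into each constraint:
  (1) -3(3) + 2(0) = -9 ✓
  (2) y² = (0)² = 0, and 0 < 36 ✓
  (3) y² = (0)² = 0, and 0 < 4 ✓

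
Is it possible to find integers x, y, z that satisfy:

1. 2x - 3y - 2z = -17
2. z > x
Yes

Take x = -1, y = 5, z = 0. Substituting into each constraint:
  (1) 2(-1) - 3(5) - 2(0) = -17 ✓
  (2) 0 > -1 ✓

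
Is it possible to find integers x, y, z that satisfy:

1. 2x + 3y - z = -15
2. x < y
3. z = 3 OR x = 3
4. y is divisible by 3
Yes

Take x = -6, y = 0, z = 3. Substituting into each constraint:
  (1) 2(-6) + 3(0) + (-3) = -15 ✓
  (2) -6 < 0 ✓
  (3) z = 3, target 3 ✓ (first branch holds)
  (4) 0 = 3 × 0, remainder 0 ✓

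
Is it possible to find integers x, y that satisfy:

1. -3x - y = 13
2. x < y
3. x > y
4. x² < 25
No

A contradictory subset is {x < y, x > y}. No integer assignment can satisfy these jointly:

  - x < y: bounds one variable relative to another variable
  - x > y: bounds one variable relative to another variable

Direct contradiction: y > x and x > y cannot both hold.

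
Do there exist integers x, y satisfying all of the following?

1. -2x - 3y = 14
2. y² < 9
Yes

Take x = -7, y = 0. Substituting into each constraint:
  (1) -2(-7) - 3(0) = 14 ✓
  (2) y² = (0)² = 0, and 0 < 9 ✓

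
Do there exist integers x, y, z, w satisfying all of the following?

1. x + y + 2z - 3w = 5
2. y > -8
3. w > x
Yes

Take x = 0, y = 8, z = 0, w = 1. Substituting into each constraint:
  (1) 0 + 8 + 2(0) - 3(1) = 5 ✓
  (2) 8 > -8 ✓
  (3) 1 > 0 ✓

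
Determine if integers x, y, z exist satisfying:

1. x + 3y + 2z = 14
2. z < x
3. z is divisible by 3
Yes

Take x = 2, y = 4, z = 0. Substituting into each constraint:
  (1) 2 + 3(4) + 2(0) = 14 ✓
  (2) 0 < 2 ✓
  (3) 0 = 3 × 0, remainder 0 ✓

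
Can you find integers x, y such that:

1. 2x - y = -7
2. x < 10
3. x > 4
Yes

Take x = 5, y = 17. Substituting into each constraint:
  (1) 2(5) + (-17) = -7 ✓
  (2) 5 < 10 ✓
  (3) 5 > 4 ✓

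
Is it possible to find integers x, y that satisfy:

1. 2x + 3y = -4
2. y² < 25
Yes

Take x = 1, y = -2. Substituting into each constraint:
  (1) 2(1) + 3(-2) = -4 ✓
  (2) y² = (-2)² = 4, and 4 < 25 ✓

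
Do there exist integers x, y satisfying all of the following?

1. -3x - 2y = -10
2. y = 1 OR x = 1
No

The full constraint system is jointly infeasible over the integers. Each constraint and what it forces:

  - -3x - 2y = -10: is a linear equation tying the variables together
  - y = 1 OR x = 1: forces a choice: either y = 1 or x = 1

Split on the disjunction (y = 1 OR x = 1):
  • If y = 1: with y = 1, every remaining term of the linear equation is divisible by 3, so the left side is ≡ 0 (mod 3); but the right side -8 ≡ 1 (mod 3). No integers can satisfy it.
  • If x = 1: with x = 1, every remaining term of the linear equation is divisible by 2, so the left side is ≡ 0 (mod 2); but the right side -7 ≡ 1 (mod 2). No integers can satisfy it.
Both branches are infeasible, so the system has no integer solution.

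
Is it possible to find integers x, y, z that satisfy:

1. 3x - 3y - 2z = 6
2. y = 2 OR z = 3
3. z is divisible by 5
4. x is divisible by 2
Yes

Take x = -6, y = 2, z = -15. Substituting into each constraint:
  (1) 3(-6) - 3(2) - 2(-15) = 6 ✓
  (2) y = 2, target 2 ✓ (first branch holds)
  (3) -15 = 5 × -3, remainder 0 ✓
  (4) -6 = 2 × -3, remainder 0 ✓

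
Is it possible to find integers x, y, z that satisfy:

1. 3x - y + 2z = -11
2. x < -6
Yes

Take x = -7, y = -10, z = 0. Substituting into each constraint:
  (1) 3(-7) + 10 + 2(0) = -11 ✓
  (2) -7 < -6 ✓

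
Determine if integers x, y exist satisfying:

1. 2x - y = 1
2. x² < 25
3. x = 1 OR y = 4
Yes

Take x = 1, y = 1. Substituting into each constraint:
  (1) 2(1) + (-1) = 1 ✓
  (2) x² = (1)² = 1, and 1 < 25 ✓
  (3) x = 1, target 1 ✓ (first branch holds)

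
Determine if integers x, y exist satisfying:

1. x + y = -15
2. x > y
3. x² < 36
Yes

Take x = 0, y = -15. Substituting into each constraint:
  (1) 0 + (-15) = -15 ✓
  (2) 0 > -15 ✓
  (3) x² = (0)² = 0, and 0 < 36 ✓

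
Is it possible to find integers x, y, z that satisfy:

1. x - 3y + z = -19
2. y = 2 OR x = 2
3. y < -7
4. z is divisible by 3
Yes

Take x = 2, y = -8, z = -45. Substituting into each constraint:
  (1) 2 - 3(-8) + (-45) = -19 ✓
  (2) x = 2, target 2 ✓ (second branch holds)
  (3) -8 < -7 ✓
  (4) -45 = 3 × -15, remainder 0 ✓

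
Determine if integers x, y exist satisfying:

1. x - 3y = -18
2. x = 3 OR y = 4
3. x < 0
Yes

Take x = -6, y = 4. Substituting into each constraint:
  (1) (-6) - 3(4) = -18 ✓
  (2) y = 4, target 4 ✓ (second branch holds)
  (3) -6 < 0 ✓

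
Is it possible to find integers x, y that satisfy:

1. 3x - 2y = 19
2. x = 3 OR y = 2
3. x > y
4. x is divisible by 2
No

A contradictory subset is {3x - 2y = 19, x = 3 OR y = 2, x is divisible by 2}. No integer assignment can satisfy these jointly:

  - 3x - 2y = 19: is a linear equation tying the variables together
  - x = 3 OR y = 2: forces a choice: either x = 3 or y = 2
  - x is divisible by 2: restricts x to multiples of 2

Modular obstruction: writing x = 2x', every remaining term of the linear equation is divisible by 2, so the left side is ≡ 0 (mod 2); but the right side 19 ≡ 1 (mod 2). No integers can satisfy it.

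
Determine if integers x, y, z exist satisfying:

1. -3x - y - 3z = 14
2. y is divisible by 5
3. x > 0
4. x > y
Yes

Take x = 1, y = -20, z = 1. Substituting into each constraint:
  (1) -3(1) + 20 - 3(1) = 14 ✓
  (2) -20 = 5 × -4, remainder 0 ✓
  (3) 1 > 0 ✓
  (4) 1 > -20 ✓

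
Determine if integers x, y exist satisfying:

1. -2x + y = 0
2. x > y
Yes

Take x = -1, y = -2. Substituting into each constraint:
  (1) -2(-1) + (-2) = 0 ✓
  (2) -1 > -2 ✓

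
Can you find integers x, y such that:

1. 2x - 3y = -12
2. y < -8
Yes

Take x = -21, y = -10. Substituting into each constraint:
  (1) 2(-21) - 3(-10) = -12 ✓
  (2) -10 < -8 ✓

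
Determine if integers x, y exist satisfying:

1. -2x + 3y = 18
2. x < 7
Yes

Take x = -9, y = 0. Substituting into each constraint:
  (1) -2(-9) + 3(0) = 18 ✓
  (2) -9 < 7 ✓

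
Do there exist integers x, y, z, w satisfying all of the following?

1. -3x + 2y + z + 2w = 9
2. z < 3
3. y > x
Yes

Take x = 0, y = 1, z = 1, w = 3. Substituting into each constraint:
  (1) -3(0) + 2(1) + 1 + 2(3) = 9 ✓
  (2) 1 < 3 ✓
  (3) 1 > 0 ✓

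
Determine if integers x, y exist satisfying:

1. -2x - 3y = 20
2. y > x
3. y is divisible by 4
Yes

Take x = -10, y = 0. Substituting into each constraint:
  (1) -2(-10) - 3(0) = 20 ✓
  (2) 0 > -10 ✓
  (3) 0 = 4 × 0, remainder 0 ✓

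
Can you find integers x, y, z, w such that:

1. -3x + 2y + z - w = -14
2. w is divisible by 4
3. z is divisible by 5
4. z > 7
Yes

Take x = 10, y = 3, z = 10, w = 0. Substituting into each constraint:
  (1) -3(10) + 2(3) + 10 + 0 = -14 ✓
  (2) 0 = 4 × 0, remainder 0 ✓
  (3) 10 = 5 × 2, remainder 0 ✓
  (4) 10 > 7 ✓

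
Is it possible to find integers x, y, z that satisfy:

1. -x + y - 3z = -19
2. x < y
Yes

Take x = 0, y = 2, z = 7. Substituting into each constraint:
  (1) 0 + 2 - 3(7) = -19 ✓
  (2) 0 < 2 ✓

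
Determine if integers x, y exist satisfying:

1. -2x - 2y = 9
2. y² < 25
No

Even the single constraint (-2x - 2y = 9) is infeasible over the integers.

  - -2x - 2y = 9: every term on the left is divisible by 2, so the LHS ≡ 0 (mod 2), but the RHS 9 is not — no integer solution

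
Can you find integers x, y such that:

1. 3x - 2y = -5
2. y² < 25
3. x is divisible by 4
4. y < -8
No

A contradictory subset is {3x - 2y = -5, x is divisible by 4}. No integer assignment can satisfy these jointly:

  - 3x - 2y = -5: is a linear equation tying the variables together
  - x is divisible by 4: restricts x to multiples of 4

Modular obstruction: writing x = 4x', every remaining term of the linear equation is divisible by 2, so the left side is ≡ 0 (mod 2); but the right side -5 ≡ 1 (mod 2). No integers can satisfy it.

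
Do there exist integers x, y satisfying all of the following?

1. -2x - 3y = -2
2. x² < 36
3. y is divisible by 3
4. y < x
Yes

Take x = 1, y = 0. Substituting into each constraint:
  (1) -2(1) - 3(0) = -2 ✓
  (2) x² = (1)² = 1, and 1 < 36 ✓
  (3) 0 = 3 × 0, remainder 0 ✓
  (4) 0 < 1 ✓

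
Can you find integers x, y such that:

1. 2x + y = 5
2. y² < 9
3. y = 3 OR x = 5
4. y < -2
No

A contradictory subset is {y² < 9, y < -2}. No integer assignment can satisfy these jointly:

  - y² < 9: restricts y to |y| ≤ 2
  - y < -2: bounds one variable relative to a constant

Direct contradiction: the bounds on y require y ≥ -2 and y ≤ -3 simultaneously, which is empty.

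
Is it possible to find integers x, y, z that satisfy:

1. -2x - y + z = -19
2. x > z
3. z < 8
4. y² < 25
Yes

Take x = 13, y = 0, z = 7. Substituting into each constraint:
  (1) -2(13) + 0 + 7 = -19 ✓
  (2) 13 > 7 ✓
  (3) 7 < 8 ✓
  (4) y² = (0)² = 0, and 0 < 25 ✓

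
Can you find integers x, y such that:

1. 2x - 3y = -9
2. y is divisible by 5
Yes

Take x = 3, y = 5. Substituting into each constraint:
  (1) 2(3) - 3(5) = -9 ✓
  (2) 5 = 5 × 1, remainder 0 ✓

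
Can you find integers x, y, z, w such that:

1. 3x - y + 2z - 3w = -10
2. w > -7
Yes

Take x = -4, y = 0, z = 1, w = 0. Substituting into each constraint:
  (1) 3(-4) + 0 + 2(1) - 3(0) = -10 ✓
  (2) 0 > -7 ✓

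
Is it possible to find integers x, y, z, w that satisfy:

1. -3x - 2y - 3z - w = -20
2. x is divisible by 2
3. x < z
Yes

Take x = 0, y = 0, z = 1, w = 17. Substituting into each constraint:
  (1) -3(0) - 2(0) - 3(1) + (-17) = -20 ✓
  (2) 0 = 2 × 0, remainder 0 ✓
  (3) 0 < 1 ✓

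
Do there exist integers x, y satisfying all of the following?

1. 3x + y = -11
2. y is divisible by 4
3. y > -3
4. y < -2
No

A contradictory subset is {y > -3, y < -2}. No integer assignment can satisfy these jointly:

  - y > -3: bounds one variable relative to a constant
  - y < -2: bounds one variable relative to a constant

Direct contradiction: the bounds on y require y ≥ -2 and y ≤ -3 simultaneously, which is empty.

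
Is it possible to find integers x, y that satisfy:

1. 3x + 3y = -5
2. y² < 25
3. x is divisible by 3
No

Even the single constraint (3x + 3y = -5) is infeasible over the integers.

  - 3x + 3y = -5: every term on the left is divisible by 3, so the LHS ≡ 0 (mod 3), but the RHS -5 is not — no integer solution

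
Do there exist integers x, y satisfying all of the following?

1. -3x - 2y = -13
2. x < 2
Yes

Take x = 1, y = 5. Substituting into each constraint:
  (1) -3(1) - 2(5) = -13 ✓
  (2) 1 < 2 ✓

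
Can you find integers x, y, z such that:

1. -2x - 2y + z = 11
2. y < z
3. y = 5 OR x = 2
Yes

Take x = -7, y = 5, z = 7. Substituting into each constraint:
  (1) -2(-7) - 2(5) + 7 = 11 ✓
  (2) 5 < 7 ✓
  (3) y = 5, target 5 ✓ (first branch holds)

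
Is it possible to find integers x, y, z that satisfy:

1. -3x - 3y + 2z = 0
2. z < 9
Yes

Take x = 0, y = 0, z = 0. Substituting into each constraint:
  (1) -3(0) - 3(0) + 2(0) = 0 ✓
  (2) 0 < 9 ✓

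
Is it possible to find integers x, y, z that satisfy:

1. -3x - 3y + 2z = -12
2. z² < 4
Yes

Take x = 0, y = 4, z = 0. Substituting into each constraint:
  (1) -3(0) - 3(4) + 2(0) = -12 ✓
  (2) z² = (0)² = 0, and 0 < 4 ✓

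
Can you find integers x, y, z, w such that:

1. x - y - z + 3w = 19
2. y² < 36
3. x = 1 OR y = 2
Yes

Take x = 1, y = 0, z = 0, w = 6. Substituting into each constraint:
  (1) 1 + 0 + 0 + 3(6) = 19 ✓
  (2) y² = (0)² = 0, and 0 < 36 ✓
  (3) x = 1, target 1 ✓ (first branch holds)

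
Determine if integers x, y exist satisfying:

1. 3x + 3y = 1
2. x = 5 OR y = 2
No

Even the single constraint (3x + 3y = 1) is infeasible over the integers.

  - 3x + 3y = 1: every term on the left is divisible by 3, so the LHS ≡ 0 (mod 3), but the RHS 1 is not — no integer solution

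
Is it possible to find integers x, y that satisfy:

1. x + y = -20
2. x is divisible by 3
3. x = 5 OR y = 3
No

The full constraint system is jointly infeasible over the integers. Each constraint and what it forces:

  - x + y = -20: is a linear equation tying the variables together
  - x is divisible by 3: restricts x to multiples of 3
  - x = 5 OR y = 3: forces a choice: either x = 5 or y = 3

Split on the disjunction (x = 5 OR y = 3):
  • If x = 5: this contradicts the divisibility constraint — 5 is not a multiple of 3.
  • If y = 3: with y = 3, writing x = 3x', every remaining term of the linear equation is divisible by 3, so the left side is ≡ 0 (mod 3); but the right side -23 ≡ 1 (mod 3). No integers can satisfy it.
Both branches are infeasible, so the system has no integer solution.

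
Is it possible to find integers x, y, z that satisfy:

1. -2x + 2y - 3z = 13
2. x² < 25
Yes

Take x = 0, y = 2, z = -3. Substituting into each constraint:
  (1) -2(0) + 2(2) - 3(-3) = 13 ✓
  (2) x² = (0)² = 0, and 0 < 25 ✓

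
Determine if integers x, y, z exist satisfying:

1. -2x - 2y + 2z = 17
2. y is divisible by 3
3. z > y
No

Even the single constraint (-2x - 2y + 2z = 17) is infeasible over the integers.

  - -2x - 2y + 2z = 17: every term on the left is divisible by 2, so the LHS ≡ 0 (mod 2), but the RHS 17 is not — no integer solution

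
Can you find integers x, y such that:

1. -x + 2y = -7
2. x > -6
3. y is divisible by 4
Yes

Take x = 7, y = 0. Substituting into each constraint:
  (1) (-7) + 2(0) = -7 ✓
  (2) 7 > -6 ✓
  (3) 0 = 4 × 0, remainder 0 ✓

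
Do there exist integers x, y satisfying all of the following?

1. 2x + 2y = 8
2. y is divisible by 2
Yes

Take x = 4, y = 0. Substituting into each constraint:
  (1) 2(4) + 2(0) = 8 ✓
  (2) 0 = 2 × 0, remainder 0 ✓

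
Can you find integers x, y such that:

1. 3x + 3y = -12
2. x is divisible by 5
Yes

Take x = 0, y = -4. Substituting into each constraint:
  (1) 3(0) + 3(-4) = -12 ✓
  (2) 0 = 5 × 0, remainder 0 ✓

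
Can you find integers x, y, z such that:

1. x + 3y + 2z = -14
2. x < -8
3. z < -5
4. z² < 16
No

A contradictory subset is {z < -5, z² < 16}. No integer assignment can satisfy these jointly:

  - z < -5: bounds one variable relative to a constant
  - z² < 16: restricts z to |z| ≤ 3

Direct contradiction: the bounds on z require z ≥ -3 and z ≤ -6 simultaneously, which is empty.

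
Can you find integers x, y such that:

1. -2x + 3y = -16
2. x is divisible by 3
No

The full constraint system is jointly infeasible over the integers. Each constraint and what it forces:

  - -2x + 3y = -16: is a linear equation tying the variables together
  - x is divisible by 3: restricts x to multiples of 3

Modular obstruction: writing x = 3x', every remaining term of the linear equation is divisible by 3, so the left side is ≡ 0 (mod 3); but the right side -16 ≡ 2 (mod 3). No integers can satisfy it.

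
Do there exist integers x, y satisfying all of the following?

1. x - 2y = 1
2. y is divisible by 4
Yes

Take x = 1, y = 0. Substituting into each constraint:
  (1) 1 - 2(0) = 1 ✓
  (2) 0 = 4 × 0, remainder 0 ✓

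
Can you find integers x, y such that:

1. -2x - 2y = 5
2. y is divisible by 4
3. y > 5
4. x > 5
No

Even the single constraint (-2x - 2y = 5) is infeasible over the integers.

  - -2x - 2y = 5: every term on the left is divisible by 2, so the LHS ≡ 0 (mod 2), but the RHS 5 is not — no integer solution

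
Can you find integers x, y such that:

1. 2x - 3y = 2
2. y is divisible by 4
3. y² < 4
Yes

Take x = 1, y = 0. Substituting into each constraint:
  (1) 2(1) - 3(0) = 2 ✓
  (2) 0 = 4 × 0, remainder 0 ✓
  (3) y² = (0)² = 0, and 0 < 4 ✓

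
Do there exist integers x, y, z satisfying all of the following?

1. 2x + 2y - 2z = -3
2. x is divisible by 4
No

Even the single constraint (2x + 2y - 2z = -3) is infeasible over the integers.

  - 2x + 2y - 2z = -3: every term on the left is divisible by 2, so the LHS ≡ 0 (mod 2), but the RHS -3 is not — no integer solution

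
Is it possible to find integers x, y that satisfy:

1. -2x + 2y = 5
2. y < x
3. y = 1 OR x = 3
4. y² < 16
No

Even the single constraint (-2x + 2y = 5) is infeasible over the integers.

  - -2x + 2y = 5: every term on the left is divisible by 2, so the LHS ≡ 0 (mod 2), but the RHS 5 is not — no integer solution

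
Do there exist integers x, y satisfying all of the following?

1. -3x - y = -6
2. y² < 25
Yes

Take x = 2, y = 0. Substituting into each constraint:
  (1) -3(2) + 0 = -6 ✓
  (2) y² = (0)² = 0, and 0 < 25 ✓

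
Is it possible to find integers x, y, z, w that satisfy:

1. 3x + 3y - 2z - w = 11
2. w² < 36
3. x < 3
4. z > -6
Yes

Take x = 0, y = 4, z = 0, w = 1. Substituting into each constraint:
  (1) 3(0) + 3(4) - 2(0) + (-1) = 11 ✓
  (2) w² = (1)² = 1, and 1 < 36 ✓
  (3) 0 < 3 ✓
  (4) 0 > -6 ✓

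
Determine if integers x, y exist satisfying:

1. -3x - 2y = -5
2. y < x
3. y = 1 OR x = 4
No

The full constraint system is jointly infeasible over the integers. Each constraint and what it forces:

  - -3x - 2y = -5: is a linear equation tying the variables together
  - y < x: bounds one variable relative to another variable
  - y = 1 OR x = 4: forces a choice: either y = 1 or x = 4

Split on the disjunction (y = 1 OR x = 4):
  • If y = 1: the equation forces x = 1, giving (y, x) = (1, 1), which violates x > y.
  • If x = 4: with x = 4, every remaining term of the linear equation is divisible by 2, so the left side is ≡ 0 (mod 2); but the right side 7 ≡ 1 (mod 2). No integers can satisfy it.
Both branches are infeasible, so the system has no integer solution.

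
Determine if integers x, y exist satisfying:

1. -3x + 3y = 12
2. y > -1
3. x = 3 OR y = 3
Yes

Take x = -1, y = 3. Substituting into each constraint:
  (1) -3(-1) + 3(3) = 12 ✓
  (2) 3 > -1 ✓
  (3) y = 3, target 3 ✓ (second branch holds)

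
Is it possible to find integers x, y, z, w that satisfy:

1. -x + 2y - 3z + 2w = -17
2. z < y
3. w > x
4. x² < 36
Yes

Take x = 0, y = 22, z = 21, w = 1. Substituting into each constraint:
  (1) 0 + 2(22) - 3(21) + 2(1) = -17 ✓
  (2) 21 < 22 ✓
  (3) 1 > 0 ✓
  (4) x² = (0)² = 0, and 0 < 36 ✓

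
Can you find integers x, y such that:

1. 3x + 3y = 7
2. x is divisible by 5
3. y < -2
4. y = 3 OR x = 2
No

Even the single constraint (3x + 3y = 7) is infeasible over the integers.

  - 3x + 3y = 7: every term on the left is divisible by 3, so the LHS ≡ 0 (mod 3), but the RHS 7 is not — no integer solution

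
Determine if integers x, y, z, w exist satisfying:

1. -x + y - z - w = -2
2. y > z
Yes

Take x = 3, y = 0, z = -1, w = 0. Substituting into each constraint:
  (1) (-3) + 0 + 1 + 0 = -2 ✓
  (2) 0 > -1 ✓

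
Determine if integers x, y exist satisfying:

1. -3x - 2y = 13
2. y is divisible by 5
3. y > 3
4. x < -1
Yes

Take x = -11, y = 10. Substituting into each constraint:
  (1) -3(-11) - 2(10) = 13 ✓
  (2) 10 = 5 × 2, remainder 0 ✓
  (3) 10 > 3 ✓
  (4) -11 < -1 ✓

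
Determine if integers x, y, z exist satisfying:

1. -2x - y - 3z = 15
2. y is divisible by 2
Yes

Take x = -9, y = 0, z = 1. Substituting into each constraint:
  (1) -2(-9) + 0 - 3(1) = 15 ✓
  (2) 0 = 2 × 0, remainder 0 ✓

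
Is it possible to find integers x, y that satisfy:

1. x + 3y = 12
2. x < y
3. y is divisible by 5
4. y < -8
No

A contradictory subset is {x + 3y = 12, x < y, y < -8}. No integer assignment can satisfy these jointly:

  - x + 3y = 12: is a linear equation tying the variables together
  - x < y: bounds one variable relative to another variable
  - y < -8: bounds one variable relative to a constant

Propagating the comparison: x < y and y ≤ -9 give x ≤ -10. Range argument: with x ∈ [−∞, -10], y ∈ [−∞, -9], the left side of the equation is at most -37, but the right side is 12 > -37. No integer solution exists.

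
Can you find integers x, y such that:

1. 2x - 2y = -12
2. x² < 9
Yes

Take x = 0, y = 6. Substituting into each constraint:
  (1) 2(0) - 2(6) = -12 ✓
  (2) x² = (0)² = 0, and 0 < 9 ✓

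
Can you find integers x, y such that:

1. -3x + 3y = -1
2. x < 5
No

Even the single constraint (-3x + 3y = -1) is infeasible over the integers.

  - -3x + 3y = -1: every term on the left is divisible by 3, so the LHS ≡ 0 (mod 3), but the RHS -1 is not — no integer solution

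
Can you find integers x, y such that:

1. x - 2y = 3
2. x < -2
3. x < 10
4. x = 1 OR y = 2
No

A contradictory subset is {x - 2y = 3, x < -2, x = 1 OR y = 2}. No integer assignment can satisfy these jointly:

  - x - 2y = 3: is a linear equation tying the variables together
  - x < -2: bounds one variable relative to a constant
  - x = 1 OR y = 2: forces a choice: either x = 1 or y = 2

Split on the disjunction (x = 1 OR y = 2):
  • If x = 1: this contradicts the bound x ≤ -3.
  • If y = 2: the equation forces x = 7, which contradicts the bound x ≤ -3.
Both branches are infeasible, so the system has no integer solution.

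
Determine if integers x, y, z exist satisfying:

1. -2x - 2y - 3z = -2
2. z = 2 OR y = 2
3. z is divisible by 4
Yes

Take x = -1, y = 2, z = 0. Substituting into each constraint:
  (1) -2(-1) - 2(2) - 3(0) = -2 ✓
  (2) y = 2, target 2 ✓ (second branch holds)
  (3) 0 = 4 × 0, remainder 0 ✓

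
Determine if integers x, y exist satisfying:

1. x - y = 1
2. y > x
No

The full constraint system is jointly infeasible over the integers. Each constraint and what it forces:

  - x - y = 1: is a linear equation tying the variables together
  - y > x: bounds one variable relative to another variable

From the equation, x − y = 1, i.e. y − x = -1; but y > x requires y − x ≥ 1. Contradiction.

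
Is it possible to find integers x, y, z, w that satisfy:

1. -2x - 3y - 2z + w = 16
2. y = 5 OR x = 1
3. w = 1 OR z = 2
Yes

Take x = 1, y = -8, z = 2, w = -2. Substituting into each constraint:
  (1) -2(1) - 3(-8) - 2(2) + (-2) = 16 ✓
  (2) x = 1, target 1 ✓ (second branch holds)
  (3) z = 2, target 2 ✓ (second branch holds)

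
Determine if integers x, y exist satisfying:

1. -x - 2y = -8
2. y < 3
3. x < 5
Yes

Take x = 4, y = 2. Substituting into each constraint:
  (1) (-4) - 2(2) = -8 ✓
  (2) 2 < 3 ✓
  (3) 4 < 5 ✓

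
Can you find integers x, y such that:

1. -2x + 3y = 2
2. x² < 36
Yes

Take x = 2, y = 2. Substituting into each constraint:
  (1) -2(2) + 3(2) = 2 ✓
  (2) x² = (2)² = 4, and 4 < 36 ✓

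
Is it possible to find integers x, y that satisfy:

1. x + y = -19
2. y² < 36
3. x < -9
Yes

Take x = -19, y = 0. Substituting into each constraint:
  (1) (-19) + 0 = -19 ✓
  (2) y² = (0)² = 0, and 0 < 36 ✓
  (3) -19 < -9 ✓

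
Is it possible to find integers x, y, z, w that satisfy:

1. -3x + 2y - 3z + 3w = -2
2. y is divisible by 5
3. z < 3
Yes

Take x = 3, y = 5, z = 0, w = -1. Substituting into each constraint:
  (1) -3(3) + 2(5) - 3(0) + 3(-1) = -2 ✓
  (2) 5 = 5 × 1, remainder 0 ✓
  (3) 0 < 3 ✓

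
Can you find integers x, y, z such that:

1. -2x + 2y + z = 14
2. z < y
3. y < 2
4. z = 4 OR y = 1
Yes

Take x = -6, y = 1, z = 0. Substituting into each constraint:
  (1) -2(-6) + 2(1) + 0 = 14 ✓
  (2) 0 < 1 ✓
  (3) 1 < 2 ✓
  (4) y = 1, target 1 ✓ (second branch holds)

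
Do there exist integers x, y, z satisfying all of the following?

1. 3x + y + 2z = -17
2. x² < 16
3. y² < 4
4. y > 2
No

A contradictory subset is {y² < 4, y > 2}. No integer assignment can satisfy these jointly:

  - y² < 4: restricts y to |y| ≤ 1
  - y > 2: bounds one variable relative to a constant

Direct contradiction: the bounds on y require y ≥ 3 and y ≤ 1 simultaneously, which is empty.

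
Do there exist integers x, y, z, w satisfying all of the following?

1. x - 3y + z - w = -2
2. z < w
Yes

Take x = -1, y = 0, z = 0, w = 1. Substituting into each constraint:
  (1) (-1) - 3(0) + 0 + (-1) = -2 ✓
  (2) 0 < 1 ✓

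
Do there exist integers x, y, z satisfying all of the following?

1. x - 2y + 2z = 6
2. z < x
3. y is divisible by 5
Yes

Take x = -4, y = -10, z = -5. Substituting into each constraint:
  (1) (-4) - 2(-10) + 2(-5) = 6 ✓
  (2) -5 < -4 ✓
  (3) -10 = 5 × -2, remainder 0 ✓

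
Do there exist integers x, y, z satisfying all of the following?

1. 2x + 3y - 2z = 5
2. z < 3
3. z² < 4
Yes

Take x = -2, y = 3, z = 0. Substituting into each constraint:
  (1) 2(-2) + 3(3) - 2(0) = 5 ✓
  (2) 0 < 3 ✓
  (3) z² = (0)² = 0, and 0 < 4 ✓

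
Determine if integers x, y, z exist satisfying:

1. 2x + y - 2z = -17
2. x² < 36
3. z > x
Yes

Take x = -1, y = -15, z = 0. Substituting into each constraint:
  (1) 2(-1) + (-15) - 2(0) = -17 ✓
  (2) x² = (-1)² = 1, and 1 < 36 ✓
  (3) 0 > -1 ✓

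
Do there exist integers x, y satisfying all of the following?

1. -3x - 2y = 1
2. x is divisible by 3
Yes

Take x = -3, y = 4. Substituting into each constraint:
  (1) -3(-3) - 2(4) = 1 ✓
  (2) -3 = 3 × -1, remainder 0 ✓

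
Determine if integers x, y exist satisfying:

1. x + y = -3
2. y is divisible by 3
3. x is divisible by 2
Yes

Take x = 0, y = -3. Substituting into each constraint:
  (1) 0 + (-3) = -3 ✓
  (2) -3 = 3 × -1, remainder 0 ✓
  (3) 0 = 2 × 0, remainder 0 ✓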